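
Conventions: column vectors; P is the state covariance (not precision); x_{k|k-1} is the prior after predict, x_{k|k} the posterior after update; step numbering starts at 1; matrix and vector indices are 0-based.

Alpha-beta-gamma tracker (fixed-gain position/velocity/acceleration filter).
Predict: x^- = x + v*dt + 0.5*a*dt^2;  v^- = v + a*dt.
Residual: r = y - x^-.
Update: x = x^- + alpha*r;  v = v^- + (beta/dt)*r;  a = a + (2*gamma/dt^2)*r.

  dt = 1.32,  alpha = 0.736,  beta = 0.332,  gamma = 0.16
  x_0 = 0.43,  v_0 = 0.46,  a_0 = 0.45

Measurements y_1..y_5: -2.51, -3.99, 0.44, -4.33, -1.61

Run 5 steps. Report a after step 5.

step 1: x_pred=1.4292  r=-3.9392  x^+=-1.4700  v^+=0.0632  a^+=-0.2735
step 2: x_pred=-1.6248  r=-2.3652  x^+=-3.3656  v^+=-0.8926  a^+=-0.7078
step 3: x_pred=-5.1605  r=5.6005  x^+=-1.0385  v^+=-0.4183  a^+=0.3207
step 4: x_pred=-1.3113  r=-3.0187  x^+=-3.5331  v^+=-0.7542  a^+=-0.2337
step 5: x_pred=-4.7322  r=3.1222  x^+=-2.4343  v^+=-0.2774  a^+=0.3397

a_post = 0.3397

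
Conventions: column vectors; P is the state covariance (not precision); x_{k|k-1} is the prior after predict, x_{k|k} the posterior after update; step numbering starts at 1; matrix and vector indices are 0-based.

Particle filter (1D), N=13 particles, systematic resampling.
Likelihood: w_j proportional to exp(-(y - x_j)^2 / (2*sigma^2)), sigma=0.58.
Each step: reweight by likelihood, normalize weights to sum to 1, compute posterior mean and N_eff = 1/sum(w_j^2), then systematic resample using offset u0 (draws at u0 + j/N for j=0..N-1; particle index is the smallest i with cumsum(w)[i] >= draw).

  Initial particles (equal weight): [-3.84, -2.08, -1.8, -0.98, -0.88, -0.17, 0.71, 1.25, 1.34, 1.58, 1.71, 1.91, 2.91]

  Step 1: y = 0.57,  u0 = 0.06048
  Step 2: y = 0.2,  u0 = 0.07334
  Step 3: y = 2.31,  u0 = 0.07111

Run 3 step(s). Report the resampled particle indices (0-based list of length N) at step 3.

step 1: w=[0.0000, 0.0000, 0.0001, 0.0099, 0.0155, 0.1561, 0.3422, 0.1772, 0.1460, 0.0774, 0.0511, 0.0244, 0.0001]  mean=0.8666  Neff=4.9081  idx=[5, 5, 6, 6, 6, 6, 6, 7, 7, 8, 8, 9, 11]
step 2: w=[0.1412, 0.1412, 0.1176, 0.1176, 0.1176, 0.1176, 0.1176, 0.0336, 0.0336, 0.0251, 0.0251, 0.0102, 0.0022]  mean=0.5410  Neff=8.8813  idx=[0, 1, 1, 2, 2, 3, 4, 4, 5, 6, 6, 8, 11]
step 3: w=[0.0001, 0.0001, 0.0001, 0.0272, 0.0272, 0.0272, 0.0272, 0.0272, 0.0272, 0.0272, 0.0272, 0.2297, 0.5526]  mean=1.3145  Neff=2.7468  idx=[5, 8, 11, 11, 11, 12, 12, 12, 12, 12, 12, 12, 12]

resampled_idx = [5, 8, 11, 11, 11, 12, 12, 12, 12, 12, 12, 12, 12]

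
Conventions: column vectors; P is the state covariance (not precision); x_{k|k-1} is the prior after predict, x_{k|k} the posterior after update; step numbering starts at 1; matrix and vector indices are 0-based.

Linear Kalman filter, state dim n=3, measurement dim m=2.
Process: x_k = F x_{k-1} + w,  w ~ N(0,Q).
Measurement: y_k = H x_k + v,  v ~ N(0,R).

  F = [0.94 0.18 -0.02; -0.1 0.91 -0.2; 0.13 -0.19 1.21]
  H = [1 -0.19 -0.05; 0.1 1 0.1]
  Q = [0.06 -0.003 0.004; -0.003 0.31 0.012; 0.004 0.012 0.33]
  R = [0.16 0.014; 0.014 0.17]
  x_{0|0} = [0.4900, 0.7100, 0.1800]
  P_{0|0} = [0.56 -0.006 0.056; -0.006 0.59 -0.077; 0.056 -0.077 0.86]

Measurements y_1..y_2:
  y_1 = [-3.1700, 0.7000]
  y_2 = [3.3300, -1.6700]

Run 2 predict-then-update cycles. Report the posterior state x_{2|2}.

step 1: x^-=[0.5848, 0.5611, 0.1466]  P^-=[0.5707 0.0332 0.0789; 0.0332 0.8699 -0.4022; 0.0789 -0.4022 1.6732]  S=[0.7381 -0.0348; -0.0348 0.9902]  K=[0.7652 0.1260; -0.1123 0.8374; 0.0864 -0.2262]  nu=[-3.6409, 0.0658]  x^+=[-2.1929, 1.0249, -0.1827]  P^+=[0.1295 0.0139 0.0527; 0.0139 0.1598 -0.2041; 0.0527 -0.2041 1.6157]
step 2: x^-=[-1.8732, 1.1885, -0.7008]  P^-=[0.1844 0.0304 -0.0124; 0.0304 0.5821 -0.6466; -0.0124 -0.6466 2.8132]  S=[0.3499 -0.0190; -0.0190 0.6586]  K=[0.5171 0.0872; -0.0941 0.7876; -0.1166 -0.5599]  nu=[5.3940, -2.6011]  x^+=[0.6894, -1.3679, 0.1265]  P^+=[0.0876 0.0098 0.0352; 0.0098 0.1677 -0.3608; 0.0352 -0.3608 2.6045]

x_post = [0.6894, -1.3679, 0.1265]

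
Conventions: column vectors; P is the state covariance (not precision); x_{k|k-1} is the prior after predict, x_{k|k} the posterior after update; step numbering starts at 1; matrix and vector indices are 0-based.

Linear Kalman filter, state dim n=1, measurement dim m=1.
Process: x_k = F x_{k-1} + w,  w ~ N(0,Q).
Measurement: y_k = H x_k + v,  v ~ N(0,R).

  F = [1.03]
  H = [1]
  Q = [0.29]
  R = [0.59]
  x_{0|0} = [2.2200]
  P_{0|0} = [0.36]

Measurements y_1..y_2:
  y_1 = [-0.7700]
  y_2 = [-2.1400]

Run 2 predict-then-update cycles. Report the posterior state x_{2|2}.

x_post = [-0.7692]

step 1: x^-=[2.2866]  P^-=[0.6719]  S=[1.2619]  K=[0.5325]  nu=[-3.0566]  x^+=[0.6591]  P^+=[0.3142]
step 2: x^-=[0.6789]  P^-=[0.6233]  S=[1.2133]  K=[0.5137]  nu=[-2.8189]  x^+=[-0.7692]  P^+=[0.3031]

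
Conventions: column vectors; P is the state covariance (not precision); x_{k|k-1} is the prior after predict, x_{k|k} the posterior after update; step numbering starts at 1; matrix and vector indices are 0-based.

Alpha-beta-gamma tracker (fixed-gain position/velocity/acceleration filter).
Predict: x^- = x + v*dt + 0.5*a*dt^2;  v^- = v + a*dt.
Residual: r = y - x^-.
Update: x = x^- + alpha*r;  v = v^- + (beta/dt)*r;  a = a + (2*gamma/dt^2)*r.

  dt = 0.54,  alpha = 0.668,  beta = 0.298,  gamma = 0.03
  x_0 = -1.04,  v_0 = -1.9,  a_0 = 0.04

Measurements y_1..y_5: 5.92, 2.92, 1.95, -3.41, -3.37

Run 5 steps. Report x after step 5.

x_post = -3.0389

step 1: x_pred=-2.0602  r=7.9802  x^+=3.2706  v^+=2.5255  a^+=1.6820
step 2: x_pred=4.8796  r=-1.9596  x^+=3.5706  v^+=2.3524  a^+=1.2788
step 3: x_pred=5.0273  r=-3.0773  x^+=2.9717  v^+=1.3447  a^+=0.6456
step 4: x_pred=3.7919  r=-7.2019  x^+=-1.0190  v^+=-2.2811  a^+=-0.8363
step 5: x_pred=-2.3727  r=-0.9973  x^+=-3.0389  v^+=-3.2830  a^+=-1.0415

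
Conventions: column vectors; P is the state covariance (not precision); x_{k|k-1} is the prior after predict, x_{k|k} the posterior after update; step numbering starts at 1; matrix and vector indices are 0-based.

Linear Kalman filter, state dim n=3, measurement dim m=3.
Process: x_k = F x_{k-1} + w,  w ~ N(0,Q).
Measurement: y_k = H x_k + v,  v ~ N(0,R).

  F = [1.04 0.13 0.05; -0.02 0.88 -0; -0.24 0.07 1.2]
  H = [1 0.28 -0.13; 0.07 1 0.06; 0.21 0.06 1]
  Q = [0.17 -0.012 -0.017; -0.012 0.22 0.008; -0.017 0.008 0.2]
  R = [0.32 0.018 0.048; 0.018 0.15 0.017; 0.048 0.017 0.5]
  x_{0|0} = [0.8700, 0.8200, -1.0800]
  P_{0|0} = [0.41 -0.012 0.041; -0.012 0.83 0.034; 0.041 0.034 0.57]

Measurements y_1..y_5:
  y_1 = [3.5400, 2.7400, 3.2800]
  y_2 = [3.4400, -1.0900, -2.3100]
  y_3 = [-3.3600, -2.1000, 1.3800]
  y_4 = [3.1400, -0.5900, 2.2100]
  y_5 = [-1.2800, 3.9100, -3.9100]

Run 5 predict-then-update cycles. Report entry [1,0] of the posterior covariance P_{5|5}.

step 1: x^-=[0.9574, 0.7042, -1.4474]  P^-=[0.6304 0.0649 -0.0220; 0.0649 0.8633 0.0986; -0.0220 0.0986 1.0310]  S=[1.0704 0.3497 0.0740; 0.3497 1.0409 0.2509; 0.0740 0.2509 1.5661]  K=[0.6463 -0.1289 0.0631; -0.0001 0.8470 -0.0310; -0.1837 0.0555 0.6589]  nu=[2.1973, 2.0556, 4.4841]  x^+=[2.3955, 2.3061, 1.2178]  P^+=[0.2160 -0.0227 0.0164; -0.0227 0.1284 -0.0040; 0.0164 -0.0040 0.3184]
step 2: x^-=[2.8520, 1.9815, 1.0479]  P^-=[0.4021 -0.0227 -0.0320; -0.0227 0.3203 0.0171; -0.0320 0.0171 0.6622]  S=[0.7528 0.1039 0.0226; 0.1039 0.4732 0.0915; 0.0226 0.0915 1.1691]  K=[0.5467 -0.1209 0.0426; -0.0074 0.6823 -0.0263; -0.1735 0.0449 0.5614]  nu=[0.1694, -3.3340, -4.0757]  x^+=[3.1741, -0.1875, -1.4193]  P^+=[0.1817 -0.0208 0.0086; -0.0208 0.1034 -0.0037; 0.0086 -0.0037 0.2715]
step 3: x^-=[3.2057, -0.2285, -2.4781]  P^-=[0.3642 -0.0231 -0.0360; -0.0231 0.3009 0.0155; -0.0360 0.0155 0.5971]  S=[0.7132 0.0959 0.0184; 0.0959 0.4532 0.0839; 0.0184 0.0839 1.1004]  K=[0.5230 -0.1168 0.0357; -0.0064 0.6684 -0.0247; -0.1731 0.0452 0.5361]  nu=[-6.8239, -1.9472, 3.1986]  x^+=[-0.0213, -1.5657, 0.3299]  P^+=[0.1733 -0.0200 0.0058; -0.0200 0.1013 -0.0032; 0.0058 -0.0032 0.2595]
step 4: x^-=[-0.2092, -1.3774, 0.2914]  P^-=[0.3550 -0.0224 -0.0380; -0.0224 0.2992 0.0158; -0.0380 0.0158 0.5809]  S=[0.7044 0.0955 0.0168; 0.0955 0.4515 0.0830; 0.0168 0.0830 1.0830]  K=[0.5168 -0.1151 0.0333; -0.0057 0.6670 -0.0242; -0.1736 0.0459 0.5291]  nu=[3.7728, 0.7846, 2.0452]  x^+=[1.7186, -0.9249, 0.7543]  P^+=[0.1710 -0.0197 0.0048; -0.0197 0.1011 -0.0030; 0.0048 -0.0030 0.2562]
step 5: x^-=[1.7048, -0.8483, 0.4280]  P^-=[0.3525 -0.0221 -0.0388; -0.0221 0.2990 0.0160; -0.0388 0.0160 0.5766]  S=[0.7022 0.0956 0.0161; 0.0956 0.4514 0.0828; 0.0161 0.0828 1.0783]  K=[0.5152 -0.1145 0.0326; -0.0054 0.6668 -0.0240; -0.1740 0.0462 0.5271]  nu=[-2.6916, 4.6133, -4.6451]  x^+=[-0.3614, 2.3537, -1.3393]  P^+=[0.1704 -0.0195 0.0044; -0.0195 0.1011 -0.0029; 0.0044 -0.0029 0.2552]

P_post[1,0] = -0.0195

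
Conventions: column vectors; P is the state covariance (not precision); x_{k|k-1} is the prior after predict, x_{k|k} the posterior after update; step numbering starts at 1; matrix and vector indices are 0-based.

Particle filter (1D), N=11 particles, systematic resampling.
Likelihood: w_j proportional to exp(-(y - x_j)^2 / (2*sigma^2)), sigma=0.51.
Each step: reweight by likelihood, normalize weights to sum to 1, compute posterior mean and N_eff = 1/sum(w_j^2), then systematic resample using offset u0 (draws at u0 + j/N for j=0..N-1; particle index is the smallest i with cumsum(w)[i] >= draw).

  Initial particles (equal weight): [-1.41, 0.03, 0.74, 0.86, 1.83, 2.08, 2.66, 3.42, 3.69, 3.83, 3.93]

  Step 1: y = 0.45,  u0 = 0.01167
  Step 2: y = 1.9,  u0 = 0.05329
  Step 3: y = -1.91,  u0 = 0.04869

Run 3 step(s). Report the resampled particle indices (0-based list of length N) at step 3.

step 1: w=[0.0006, 0.3071, 0.3667, 0.3120, 0.0111, 0.0026, 0.0000, 0.0000, 0.0000, 0.0000, 0.0000]  mean=0.5739  Neff=3.0656  idx=[1, 1, 1, 1, 2, 2, 2, 2, 3, 3, 3]
step 2: w=[0.0018, 0.0018, 0.0018, 0.0018, 0.1105, 0.1105, 0.1105, 0.1105, 0.1836, 0.1836, 0.1836]  mean=0.8011  Neff=6.6662  idx=[4, 5, 6, 6, 7, 8, 8, 9, 9, 10, 10]
step 3: w=[0.1488, 0.1488, 0.1488, 0.1488, 0.1488, 0.0426, 0.0426, 0.0426, 0.0426, 0.0426, 0.0426]  mean=0.7707  Neff=8.2187  idx=[0, 0, 1, 2, 2, 3, 3, 4, 5, 7, 10]

resampled_idx = [0, 0, 1, 2, 2, 3, 3, 4, 5, 7, 10]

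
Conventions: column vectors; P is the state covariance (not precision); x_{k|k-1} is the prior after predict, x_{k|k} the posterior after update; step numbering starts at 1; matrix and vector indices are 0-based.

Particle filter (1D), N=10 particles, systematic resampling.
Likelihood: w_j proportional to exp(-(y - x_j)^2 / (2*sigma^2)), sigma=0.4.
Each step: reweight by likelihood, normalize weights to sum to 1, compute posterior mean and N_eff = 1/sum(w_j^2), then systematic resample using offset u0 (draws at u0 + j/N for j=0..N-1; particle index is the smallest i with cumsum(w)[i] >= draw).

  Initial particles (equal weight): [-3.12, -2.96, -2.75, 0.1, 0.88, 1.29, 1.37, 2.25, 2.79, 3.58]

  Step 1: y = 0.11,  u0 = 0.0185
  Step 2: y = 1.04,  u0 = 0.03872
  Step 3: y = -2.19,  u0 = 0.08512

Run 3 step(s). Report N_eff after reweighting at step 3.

step 1: w=[0.0000, 0.0000, 0.0000, 0.8498, 0.1333, 0.0110, 0.0060, 0.0000, 0.0000, 0.0000]  mean=0.2246  Neff=1.3512  idx=[3, 3, 3, 3, 3, 3, 3, 3, 3, 4]
step 2: w=[0.0424, 0.0424, 0.0424, 0.0424, 0.0424, 0.0424, 0.0424, 0.0424, 0.0424, 0.6187]  mean=0.5826  Neff=2.5066  idx=[0, 3, 5, 7, 9, 9, 9, 9, 9, 9]
step 3: w=[0.2500, 0.2500, 0.2500, 0.2500, 0.0000, 0.0000, 0.0000, 0.0000, 0.0000, 0.0000]  mean=0.1000  Neff=4.0000  idx=[0, 0, 1, 1, 1, 2, 2, 3, 3, 3]

N_eff = 4.0000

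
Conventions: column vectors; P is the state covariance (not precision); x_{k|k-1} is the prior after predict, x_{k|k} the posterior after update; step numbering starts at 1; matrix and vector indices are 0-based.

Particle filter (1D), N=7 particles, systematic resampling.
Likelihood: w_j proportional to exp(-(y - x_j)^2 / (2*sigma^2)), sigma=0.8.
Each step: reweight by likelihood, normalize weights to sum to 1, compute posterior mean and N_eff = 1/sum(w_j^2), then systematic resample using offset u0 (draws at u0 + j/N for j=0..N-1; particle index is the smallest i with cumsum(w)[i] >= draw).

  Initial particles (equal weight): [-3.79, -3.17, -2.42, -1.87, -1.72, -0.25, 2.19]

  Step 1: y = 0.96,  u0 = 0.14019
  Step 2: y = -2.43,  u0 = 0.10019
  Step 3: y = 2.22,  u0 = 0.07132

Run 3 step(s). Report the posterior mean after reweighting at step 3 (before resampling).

post_mean = -0.2500

step 1: w=[0.0000, 0.0000, 0.0002, 0.0030, 0.0058, 0.5049, 0.4860]  mean=0.9220  Neff=2.0358  idx=[5, 5, 5, 6, 6, 6, 6]
step 2: w=[0.3333, 0.3333, 0.3333, 0.0000, 0.0000, 0.0000, 0.0000]  mean=-0.2500  Neff=3.0000  idx=[0, 0, 1, 1, 2, 2, 2]
step 3: w=[0.1429, 0.1429, 0.1429, 0.1429, 0.1429, 0.1429, 0.1429]  mean=-0.2500  Neff=7.0000  idx=[0, 1, 2, 3, 4, 5, 6]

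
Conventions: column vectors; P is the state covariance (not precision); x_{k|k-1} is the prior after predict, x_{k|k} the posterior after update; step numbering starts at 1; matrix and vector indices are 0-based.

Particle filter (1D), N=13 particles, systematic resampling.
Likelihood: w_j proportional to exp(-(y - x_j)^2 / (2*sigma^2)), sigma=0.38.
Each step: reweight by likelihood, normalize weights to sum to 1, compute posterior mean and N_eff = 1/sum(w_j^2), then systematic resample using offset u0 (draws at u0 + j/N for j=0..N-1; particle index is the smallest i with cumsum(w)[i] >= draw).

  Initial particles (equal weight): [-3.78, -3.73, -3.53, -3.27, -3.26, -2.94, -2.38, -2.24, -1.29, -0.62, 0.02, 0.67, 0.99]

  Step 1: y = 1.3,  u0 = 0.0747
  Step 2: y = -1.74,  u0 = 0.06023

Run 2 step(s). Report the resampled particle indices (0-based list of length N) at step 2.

step 1: w=[0.0000, 0.0000, 0.0000, 0.0000, 0.0000, 0.0000, 0.0000, 0.0000, 0.0000, 0.0000, 0.0035, 0.2599, 0.7365]  mean=0.9034  Neff=1.6392  idx=[11, 11, 11, 12, 12, 12, 12, 12, 12, 12, 12, 12, 12]
step 2: w=[0.3296, 0.3296, 0.3296, 0.0011, 0.0011, 0.0011, 0.0011, 0.0011, 0.0011, 0.0011, 0.0011, 0.0011, 0.0011]  mean=0.6735  Neff=3.0675  idx=[0, 0, 0, 0, 1, 1, 1, 1, 2, 2, 2, 2, 2]

resampled_idx = [0, 0, 0, 0, 1, 1, 1, 1, 2, 2, 2, 2, 2]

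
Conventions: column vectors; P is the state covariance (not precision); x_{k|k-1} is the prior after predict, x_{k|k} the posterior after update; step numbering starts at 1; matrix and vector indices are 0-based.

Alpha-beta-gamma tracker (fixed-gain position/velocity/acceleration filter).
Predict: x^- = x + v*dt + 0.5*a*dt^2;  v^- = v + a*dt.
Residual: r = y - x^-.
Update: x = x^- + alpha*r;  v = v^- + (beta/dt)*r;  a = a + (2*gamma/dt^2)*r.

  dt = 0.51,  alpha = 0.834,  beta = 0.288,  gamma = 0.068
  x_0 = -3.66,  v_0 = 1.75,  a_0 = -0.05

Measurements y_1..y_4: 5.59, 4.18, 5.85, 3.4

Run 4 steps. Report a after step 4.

step 1: x_pred=-2.7740  r=8.3640  x^+=4.2016  v^+=6.4477  a^+=4.3233
step 2: x_pred=8.0522  r=-3.8722  x^+=4.8228  v^+=6.4660  a^+=2.2987
step 3: x_pred=8.4194  r=-2.5694  x^+=6.2765  v^+=6.1874  a^+=0.9552
step 4: x_pred=9.5563  r=-6.1563  x^+=4.4219  v^+=3.1980  a^+=-2.2638

a_post = -2.2638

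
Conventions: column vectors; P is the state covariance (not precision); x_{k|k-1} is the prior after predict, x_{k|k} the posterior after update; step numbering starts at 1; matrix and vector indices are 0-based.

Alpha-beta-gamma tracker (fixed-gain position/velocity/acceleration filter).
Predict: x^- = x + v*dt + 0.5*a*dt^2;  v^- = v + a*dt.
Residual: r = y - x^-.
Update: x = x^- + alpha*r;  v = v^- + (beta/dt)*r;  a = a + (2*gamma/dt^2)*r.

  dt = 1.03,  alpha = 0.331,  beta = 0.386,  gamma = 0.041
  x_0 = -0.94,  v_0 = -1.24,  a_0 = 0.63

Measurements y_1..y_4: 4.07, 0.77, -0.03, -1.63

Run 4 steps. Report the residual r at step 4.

step 1: x_pred=-1.8830  r=5.9530  x^+=0.0874  v^+=1.6398  a^+=1.0901
step 2: x_pred=2.3547  r=-1.5847  x^+=1.8302  v^+=2.1688  a^+=0.9676
step 3: x_pred=4.5773  r=-4.6073  x^+=3.0523  v^+=1.4388  a^+=0.6115
step 4: x_pred=4.8587  r=-6.4887  x^+=2.7109  v^+=-0.3630  a^+=0.1100

resid = -6.4887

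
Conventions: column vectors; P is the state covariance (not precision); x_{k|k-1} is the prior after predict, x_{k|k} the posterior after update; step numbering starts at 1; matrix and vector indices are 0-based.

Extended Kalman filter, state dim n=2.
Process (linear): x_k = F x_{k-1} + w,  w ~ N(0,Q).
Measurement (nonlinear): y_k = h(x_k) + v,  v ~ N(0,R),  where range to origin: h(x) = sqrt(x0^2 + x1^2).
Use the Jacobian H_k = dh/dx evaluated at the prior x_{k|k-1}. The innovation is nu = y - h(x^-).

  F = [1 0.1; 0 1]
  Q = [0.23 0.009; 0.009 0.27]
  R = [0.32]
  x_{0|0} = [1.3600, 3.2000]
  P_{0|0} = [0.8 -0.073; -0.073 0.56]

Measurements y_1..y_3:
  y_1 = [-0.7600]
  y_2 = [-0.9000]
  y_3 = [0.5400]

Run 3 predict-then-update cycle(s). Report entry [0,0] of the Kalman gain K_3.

K[0,0] = 0.6632

step 1: x^-=[1.6800, 3.2000]  P^-=[1.0210 -0.0080; -0.0080 0.8300]  H_jac=[0.4648 0.8854]  S=[1.1847]  K=[0.3946; 0.6172]  nu=[-4.3742]  x^+=[-0.0462, 0.5003]  P^+=[0.8365 -0.2965; -0.2965 0.3787]
step 2: x^-=[0.0038, 0.5003]  P^-=[1.0110 -0.2497; -0.2497 0.6487]  H_jac=[0.0077 1.0000]  S=[0.9649]  K=[-0.2507; 0.6703]  nu=[-1.4004]  x^+=[0.3549, -0.4383]  P^+=[0.9503 -0.0875; -0.0875 0.2152]
step 3: x^-=[0.3111, -0.4383]  P^-=[1.1650 -0.0570; -0.0570 0.4852]  H_jac=[0.5787 -0.8155]  S=[1.0867]  K=[0.6632; -0.3945]  nu=[0.0025]  x^+=[0.3127, -0.4393]  P^+=[0.6870 0.2273; 0.2273 0.3161]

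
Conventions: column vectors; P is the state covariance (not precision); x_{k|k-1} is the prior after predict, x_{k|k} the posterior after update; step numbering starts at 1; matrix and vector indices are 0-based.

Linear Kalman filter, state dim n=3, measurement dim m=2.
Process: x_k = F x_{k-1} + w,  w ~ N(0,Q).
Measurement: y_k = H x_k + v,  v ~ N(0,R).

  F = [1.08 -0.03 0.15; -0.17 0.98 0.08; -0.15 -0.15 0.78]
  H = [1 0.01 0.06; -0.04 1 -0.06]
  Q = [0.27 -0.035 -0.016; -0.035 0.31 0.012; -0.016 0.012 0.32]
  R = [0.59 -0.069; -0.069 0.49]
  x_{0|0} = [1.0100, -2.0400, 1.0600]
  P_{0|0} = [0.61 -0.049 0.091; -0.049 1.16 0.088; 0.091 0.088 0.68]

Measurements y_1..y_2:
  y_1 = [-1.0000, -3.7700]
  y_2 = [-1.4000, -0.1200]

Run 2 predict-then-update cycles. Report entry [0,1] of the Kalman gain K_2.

K[0,1] = -0.0399

step 1: x^-=[1.3110, -2.0861, 0.9813]  P^-=[1.0297 -0.2068 0.0482; -0.2068 1.4737 -0.0415; 0.0482 -0.0415 0.7294]  S=[1.6241 -0.3103; -0.3103 1.9897]  K=[0.6292 -0.0280; 0.0234 0.7497; 0.0495 -0.0361]  nu=[-2.3490, -1.5726]  x^+=[-0.1230, -3.3201, 0.9218]  P^+=[0.3743 -0.0429 -0.0118; -0.0429 0.3653 0.0217; -0.0118 0.0217 0.7218]
step 2: x^-=[0.1050, -3.1591, 1.2355]  P^-=[0.7219 -0.1490 0.0055; -0.1490 0.6943 0.0361; 0.0055 0.0361 0.7715]  S=[1.3125 -0.2408; -0.2408 1.1958]  K=[0.5418 -0.0399; 0.0006 0.5839; 0.0396 -0.0007]  nu=[-1.5476, 3.1174]  x^+=[-0.8578, -1.3398, 1.1720]  P^+=[0.3243 -0.0453 -0.0232; -0.0453 0.2868 0.0422; -0.0232 0.0422 0.7694]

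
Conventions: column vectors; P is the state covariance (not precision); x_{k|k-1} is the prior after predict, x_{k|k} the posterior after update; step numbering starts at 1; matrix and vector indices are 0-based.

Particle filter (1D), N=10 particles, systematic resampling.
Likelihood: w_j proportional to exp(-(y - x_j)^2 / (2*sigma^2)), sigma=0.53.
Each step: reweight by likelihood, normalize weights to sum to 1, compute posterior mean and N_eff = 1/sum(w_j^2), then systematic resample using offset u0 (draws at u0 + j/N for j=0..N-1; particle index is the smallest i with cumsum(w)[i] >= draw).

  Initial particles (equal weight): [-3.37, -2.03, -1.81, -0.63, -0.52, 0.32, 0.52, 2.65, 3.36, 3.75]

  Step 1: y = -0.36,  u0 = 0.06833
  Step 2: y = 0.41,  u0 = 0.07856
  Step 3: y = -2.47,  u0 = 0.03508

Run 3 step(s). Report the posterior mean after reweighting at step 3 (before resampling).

step 1: w=[0.0000, 0.0027, 0.0093, 0.3437, 0.3739, 0.1718, 0.0986, 0.0000, 0.0000, 0.0000]  mean=-0.3270  Neff=3.3642  idx=[3, 3, 3, 4, 4, 4, 4, 5, 5, 6]
step 2: w=[0.0344, 0.0344, 0.0344, 0.0505, 0.0505, 0.0505, 0.0505, 0.2322, 0.2322, 0.2305]  mean=0.0985  Neff=5.7242  idx=[2, 4, 6, 7, 7, 8, 8, 9, 9, 9]
step 3: w=[0.5118, 0.2437, 0.2437, 0.0002, 0.0002, 0.0002, 0.0002, 0.0000, 0.0000, 0.0000]  mean=-0.5755  Neff=2.6270  idx=[0, 0, 0, 0, 0, 1, 1, 1, 2, 2]

post_mean = -0.5755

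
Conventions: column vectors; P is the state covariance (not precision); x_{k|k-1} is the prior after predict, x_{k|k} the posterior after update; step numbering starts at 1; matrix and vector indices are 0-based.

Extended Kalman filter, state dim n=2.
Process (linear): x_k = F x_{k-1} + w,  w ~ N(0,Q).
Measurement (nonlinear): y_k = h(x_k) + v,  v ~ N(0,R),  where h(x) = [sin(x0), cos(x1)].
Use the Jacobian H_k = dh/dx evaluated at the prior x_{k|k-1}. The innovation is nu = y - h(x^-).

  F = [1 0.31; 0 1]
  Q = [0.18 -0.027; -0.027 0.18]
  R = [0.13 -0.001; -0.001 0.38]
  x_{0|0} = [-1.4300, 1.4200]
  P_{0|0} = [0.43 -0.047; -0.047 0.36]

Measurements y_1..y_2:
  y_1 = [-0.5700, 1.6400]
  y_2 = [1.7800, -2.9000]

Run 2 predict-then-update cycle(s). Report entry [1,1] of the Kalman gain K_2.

K[1,1] = -0.4294

step 1: x^-=[-0.9898, 1.4200]  P^-=[0.6155 0.0376; 0.0376 0.5400]  H_jac=[0.5489 0.0000; 0.0000 -0.9887]  S=[0.3154 -0.0214; -0.0214 0.9078]  K=[1.0699 -0.0157; 0.0256 -0.5875]  nu=[0.2659, 1.4898]  x^+=[-0.7287, 0.5516]  P^+=[0.2534 0.0071; 0.0071 0.2258]
step 2: x^-=[-0.5577, 0.5516]  P^-=[0.4596 0.0501; 0.0501 0.4058]  H_jac=[0.8485 0.0000; 0.0000 -0.5240]  S=[0.4608 -0.0233; -0.0233 0.4914]  K=[0.8454 -0.0134; 0.0706 -0.4294]  nu=[2.3093, -3.7517]  x^+=[1.4449, 2.3256]  P^+=[0.1296 0.0113; 0.0113 0.3115]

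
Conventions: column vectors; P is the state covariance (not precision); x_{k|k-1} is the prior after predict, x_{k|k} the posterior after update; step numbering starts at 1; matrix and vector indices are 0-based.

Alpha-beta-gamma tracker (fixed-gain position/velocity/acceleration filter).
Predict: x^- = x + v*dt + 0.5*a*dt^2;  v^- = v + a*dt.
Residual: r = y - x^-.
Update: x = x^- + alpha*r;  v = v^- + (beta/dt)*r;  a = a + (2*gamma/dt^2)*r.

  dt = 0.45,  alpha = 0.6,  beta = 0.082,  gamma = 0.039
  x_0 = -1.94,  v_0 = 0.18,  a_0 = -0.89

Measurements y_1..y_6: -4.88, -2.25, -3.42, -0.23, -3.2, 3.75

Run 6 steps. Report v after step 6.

step 1: x_pred=-1.9491  r=-2.9309  x^+=-3.7076  v^+=-0.7546  a^+=-2.0189
step 2: x_pred=-4.2516  r=2.0016  x^+=-3.0506  v^+=-1.2984  a^+=-1.2479
step 3: x_pred=-3.7613  r=0.3413  x^+=-3.5565  v^+=-1.7977  a^+=-1.1165
step 4: x_pred=-4.4785  r=4.2485  x^+=-1.9294  v^+=-1.5260  a^+=0.5200
step 5: x_pred=-2.5635  r=-0.6365  x^+=-2.9454  v^+=-1.4080  a^+=0.2748
step 6: x_pred=-3.5512  r=7.3012  x^+=0.8295  v^+=0.0461  a^+=3.0871

v_post = 0.0461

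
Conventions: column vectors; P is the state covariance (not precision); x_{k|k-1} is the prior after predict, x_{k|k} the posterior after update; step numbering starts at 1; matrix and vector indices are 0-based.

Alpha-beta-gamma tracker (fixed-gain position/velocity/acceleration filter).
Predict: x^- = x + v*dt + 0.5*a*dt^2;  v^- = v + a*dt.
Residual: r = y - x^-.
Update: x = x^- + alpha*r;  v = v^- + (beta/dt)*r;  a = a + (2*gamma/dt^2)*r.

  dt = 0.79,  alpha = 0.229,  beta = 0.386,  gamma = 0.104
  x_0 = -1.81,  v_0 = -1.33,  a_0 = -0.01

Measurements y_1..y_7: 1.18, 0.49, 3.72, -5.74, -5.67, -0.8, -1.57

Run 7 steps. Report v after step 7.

v_post = -6.2813

step 1: x_pred=-2.8638  r=4.0438  x^+=-1.9378  v^+=0.6379  a^+=1.3377
step 2: x_pred=-1.0164  r=1.5064  x^+=-0.6714  v^+=2.4308  a^+=1.8398
step 3: x_pred=1.8230  r=1.8970  x^+=2.2574  v^+=4.8111  a^+=2.4720
step 4: x_pred=6.8295  r=-12.5695  x^+=3.9511  v^+=0.6224  a^+=-1.7172
step 5: x_pred=3.9070  r=-9.5770  x^+=1.7138  v^+=-5.4136  a^+=-4.9090
step 6: x_pred=-4.0947  r=3.2947  x^+=-3.3402  v^+=-7.6818  a^+=-3.8109
step 7: x_pred=-10.5981  r=9.0281  x^+=-8.5306  v^+=-6.2813  a^+=-0.8020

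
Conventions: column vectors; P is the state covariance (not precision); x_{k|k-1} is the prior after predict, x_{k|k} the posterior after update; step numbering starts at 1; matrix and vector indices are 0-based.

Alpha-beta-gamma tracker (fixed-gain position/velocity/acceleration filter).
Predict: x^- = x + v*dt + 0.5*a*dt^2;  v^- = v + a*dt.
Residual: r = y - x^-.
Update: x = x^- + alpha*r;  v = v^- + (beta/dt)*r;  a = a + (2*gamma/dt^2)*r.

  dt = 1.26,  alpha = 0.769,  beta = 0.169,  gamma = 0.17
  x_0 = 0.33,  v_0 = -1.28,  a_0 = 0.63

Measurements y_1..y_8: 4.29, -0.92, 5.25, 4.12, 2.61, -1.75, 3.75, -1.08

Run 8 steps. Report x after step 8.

x_post = -1.6046

step 1: x_pred=-0.7827  r=5.0727  x^+=3.1182  v^+=0.1942  a^+=1.7164
step 2: x_pred=4.7253  r=-5.6453  x^+=0.3841  v^+=1.5996  a^+=0.5074
step 3: x_pred=2.8023  r=2.4477  x^+=4.6846  v^+=2.5672  a^+=1.0316
step 4: x_pred=8.7381  r=-4.6181  x^+=5.1868  v^+=3.2475  a^+=0.0425
step 5: x_pred=9.3125  r=-6.7025  x^+=4.1583  v^+=2.4022  a^+=-1.3929
step 6: x_pred=6.0794  r=-7.8294  x^+=0.0586  v^+=-0.4030  a^+=-3.0696
step 7: x_pred=-2.8858  r=6.6358  x^+=2.2171  v^+=-3.3806  a^+=-1.6485
step 8: x_pred=-3.3510  r=2.2710  x^+=-1.6046  v^+=-5.1531  a^+=-1.1621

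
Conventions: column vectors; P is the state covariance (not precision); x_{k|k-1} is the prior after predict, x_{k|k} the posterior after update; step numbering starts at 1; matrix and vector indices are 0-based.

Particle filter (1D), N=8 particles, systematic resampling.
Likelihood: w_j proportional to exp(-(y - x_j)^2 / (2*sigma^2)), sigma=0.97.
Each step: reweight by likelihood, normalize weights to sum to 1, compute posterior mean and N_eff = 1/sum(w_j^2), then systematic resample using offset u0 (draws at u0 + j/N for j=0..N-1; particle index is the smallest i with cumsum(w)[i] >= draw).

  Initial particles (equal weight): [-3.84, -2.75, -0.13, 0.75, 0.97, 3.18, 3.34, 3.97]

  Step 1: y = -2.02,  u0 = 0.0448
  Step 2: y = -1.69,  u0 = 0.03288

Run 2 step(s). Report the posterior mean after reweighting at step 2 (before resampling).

step 1: w=[0.1563, 0.6844, 0.1361, 0.0154, 0.0079, 0.0000, 0.0000, 0.0000]  mean=-2.4806  Neff=1.9546  idx=[0, 1, 1, 1, 1, 1, 1, 2]
step 2: w=[0.0234, 0.1503, 0.1503, 0.1503, 0.1503, 0.1503, 0.1503, 0.0749]  mean=-2.5792  Neff=7.0590  idx=[1, 1, 2, 3, 4, 5, 6, 6]

post_mean = -2.5792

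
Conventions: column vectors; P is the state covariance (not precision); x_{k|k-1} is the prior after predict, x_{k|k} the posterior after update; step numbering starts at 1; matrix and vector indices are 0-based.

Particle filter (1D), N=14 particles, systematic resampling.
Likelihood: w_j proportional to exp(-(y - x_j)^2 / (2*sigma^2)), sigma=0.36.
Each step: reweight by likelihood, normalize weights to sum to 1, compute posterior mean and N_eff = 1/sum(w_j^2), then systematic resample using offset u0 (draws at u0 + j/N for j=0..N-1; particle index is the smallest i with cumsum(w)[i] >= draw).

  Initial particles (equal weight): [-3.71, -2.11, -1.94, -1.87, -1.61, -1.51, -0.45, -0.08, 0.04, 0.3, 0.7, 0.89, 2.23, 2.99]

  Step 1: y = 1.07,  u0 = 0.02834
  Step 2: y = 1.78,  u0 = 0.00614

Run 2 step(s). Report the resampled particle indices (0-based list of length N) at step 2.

resampled_idx = [1, 3, 6, 6, 7, 8, 8, 9, 10, 10, 11, 12, 12, 13]

step 1: w=[0.0000, 0.0000, 0.0000, 0.0000, 0.0000, 0.0000, 0.0001, 0.0038, 0.0104, 0.0634, 0.3681, 0.5508, 0.0035, 0.0000]  mean=0.7747  Neff=2.2573  idx=[9, 10, 10, 10, 10, 10, 11, 11, 11, 11, 11, 11, 11, 11]
step 2: w=[0.0005, 0.0257, 0.0257, 0.0257, 0.0257, 0.0257, 0.1089, 0.1089, 0.1089, 0.1089, 0.1089, 0.1089, 0.1089, 0.1089]  mean=0.8653  Neff=10.1895  idx=[1, 3, 6, 6, 7, 8, 8, 9, 10, 10, 11, 12, 12, 13]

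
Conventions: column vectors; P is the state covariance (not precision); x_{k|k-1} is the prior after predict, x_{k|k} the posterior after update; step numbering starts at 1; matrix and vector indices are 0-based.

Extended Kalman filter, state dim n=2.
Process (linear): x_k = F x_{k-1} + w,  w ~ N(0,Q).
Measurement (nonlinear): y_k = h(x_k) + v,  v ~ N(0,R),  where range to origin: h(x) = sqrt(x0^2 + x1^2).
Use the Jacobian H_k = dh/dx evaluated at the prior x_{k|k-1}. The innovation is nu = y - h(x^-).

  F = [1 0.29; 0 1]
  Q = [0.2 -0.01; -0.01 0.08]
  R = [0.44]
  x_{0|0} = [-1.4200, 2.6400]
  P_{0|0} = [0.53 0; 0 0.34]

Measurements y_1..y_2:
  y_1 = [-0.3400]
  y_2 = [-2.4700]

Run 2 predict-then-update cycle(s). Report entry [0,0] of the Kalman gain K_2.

step 1: x^-=[-0.6544, 2.6400]  P^-=[0.7586 0.0886; 0.0886 0.4200]  H_jac=[-0.2406 0.9706]  S=[0.8382]  K=[-0.1151; 0.4609]  nu=[-3.0599]  x^+=[-0.3021, 1.2297]  P^+=[0.7475 0.1331; 0.1331 0.2419]
step 2: x^-=[0.0545, 1.2297]  P^-=[1.0450 0.1932; 0.1932 0.3219]  H_jac=[0.0443 0.9990]  S=[0.7805]  K=[0.3067; 0.4231]  nu=[-3.7009]  x^+=[-1.0805, -0.3360]  P^+=[0.9716 0.0920; 0.0920 0.1822]

K[0,0] = 0.3067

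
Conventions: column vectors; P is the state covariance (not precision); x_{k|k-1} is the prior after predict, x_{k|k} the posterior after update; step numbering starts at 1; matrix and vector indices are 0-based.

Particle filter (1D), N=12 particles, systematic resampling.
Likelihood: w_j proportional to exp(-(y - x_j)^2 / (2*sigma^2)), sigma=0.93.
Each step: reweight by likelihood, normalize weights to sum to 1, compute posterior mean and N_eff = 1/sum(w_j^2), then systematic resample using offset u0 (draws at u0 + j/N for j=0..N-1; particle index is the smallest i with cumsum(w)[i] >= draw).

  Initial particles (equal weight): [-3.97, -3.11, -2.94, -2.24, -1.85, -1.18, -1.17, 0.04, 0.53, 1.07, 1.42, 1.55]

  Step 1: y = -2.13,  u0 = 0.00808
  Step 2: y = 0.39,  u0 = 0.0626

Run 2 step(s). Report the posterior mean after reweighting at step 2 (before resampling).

post_mean = -1.3331

step 1: w=[0.0306, 0.1244, 0.1483, 0.2152, 0.2071, 0.1286, 0.1272, 0.0142, 0.0036, 0.0006, 0.0001, 0.0001]  mean=-2.1065  Neff=6.2301  idx=[0, 1, 2, 2, 3, 3, 3, 4, 4, 5, 5, 6]
step 2: w=[0.0000, 0.0009, 0.0018, 0.0018, 0.0205, 0.0205, 0.0205, 0.0614, 0.0614, 0.2687, 0.2687, 0.2736]  mean=-1.3331  Neff=4.3842  idx=[6, 8, 9, 9, 9, 10, 10, 10, 11, 11, 11, 11]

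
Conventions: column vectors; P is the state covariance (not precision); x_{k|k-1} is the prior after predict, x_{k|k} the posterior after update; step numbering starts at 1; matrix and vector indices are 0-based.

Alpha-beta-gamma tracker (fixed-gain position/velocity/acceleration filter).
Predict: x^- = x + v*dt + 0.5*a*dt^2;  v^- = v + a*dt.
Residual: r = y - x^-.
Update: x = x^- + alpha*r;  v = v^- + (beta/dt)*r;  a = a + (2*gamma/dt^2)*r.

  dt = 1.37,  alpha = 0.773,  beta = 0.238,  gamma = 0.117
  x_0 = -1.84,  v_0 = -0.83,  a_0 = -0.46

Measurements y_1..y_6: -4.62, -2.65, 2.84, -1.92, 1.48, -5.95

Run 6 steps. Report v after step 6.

step 1: x_pred=-3.4088  r=-1.2112  x^+=-4.3451  v^+=-1.6706  a^+=-0.6110
step 2: x_pred=-7.2072  r=4.5572  x^+=-3.6845  v^+=-1.7160  a^+=-0.0428
step 3: x_pred=-6.0756  r=8.9156  x^+=0.8162  v^+=-0.2259  a^+=1.0687
step 4: x_pred=1.5097  r=-3.4297  x^+=-1.1415  v^+=0.6425  a^+=0.6411
step 5: x_pred=0.3403  r=1.1397  x^+=1.2213  v^+=1.7188  a^+=0.7832
step 6: x_pred=4.3110  r=-10.2610  x^+=-3.6208  v^+=1.0092  a^+=-0.4961

v_post = 1.0092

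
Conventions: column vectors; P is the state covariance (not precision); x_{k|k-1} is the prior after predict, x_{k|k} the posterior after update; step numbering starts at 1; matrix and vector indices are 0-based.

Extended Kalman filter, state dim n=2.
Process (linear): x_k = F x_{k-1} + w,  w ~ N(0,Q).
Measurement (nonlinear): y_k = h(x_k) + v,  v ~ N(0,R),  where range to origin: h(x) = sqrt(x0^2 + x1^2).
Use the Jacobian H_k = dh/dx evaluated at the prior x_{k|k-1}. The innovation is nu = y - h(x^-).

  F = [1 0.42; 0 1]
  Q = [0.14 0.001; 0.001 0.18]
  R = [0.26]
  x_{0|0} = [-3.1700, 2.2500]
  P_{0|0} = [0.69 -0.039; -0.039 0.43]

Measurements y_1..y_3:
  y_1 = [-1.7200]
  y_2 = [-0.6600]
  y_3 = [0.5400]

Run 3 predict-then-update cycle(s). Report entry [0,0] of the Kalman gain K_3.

step 1: x^-=[-2.2250, 2.2500]  P^-=[0.8731 0.1426; 0.1426 0.6100]  H_jac=[-0.7031 0.7110]  S=[0.8575]  K=[-0.5977; 0.3889]  nu=[-4.8844]  x^+=[0.6944, 0.3505]  P^+=[0.5668 0.3419; 0.3419 0.4803]
step 2: x^-=[0.8416, 0.3505]  P^-=[1.0787 0.5446; 0.5446 0.6603]  H_jac=[0.9231 0.3845]  S=[1.6635]  K=[0.7245; 0.4549]  nu=[-1.5716]  x^+=[-0.2971, -0.3644]  P^+=[0.2055 -0.0036; -0.0036 0.3161]
step 3: x^-=[-0.4501, -0.3644]  P^-=[0.3983 0.1302; 0.1302 0.4961]  H_jac=[-0.7773 -0.6292]  S=[0.8244]  K=[-0.4749; -0.5014]  nu=[-0.0391]  x^+=[-0.4315, -0.3448]  P^+=[0.2124 -0.0661; -0.0661 0.2889]

K[0,0] = -0.4749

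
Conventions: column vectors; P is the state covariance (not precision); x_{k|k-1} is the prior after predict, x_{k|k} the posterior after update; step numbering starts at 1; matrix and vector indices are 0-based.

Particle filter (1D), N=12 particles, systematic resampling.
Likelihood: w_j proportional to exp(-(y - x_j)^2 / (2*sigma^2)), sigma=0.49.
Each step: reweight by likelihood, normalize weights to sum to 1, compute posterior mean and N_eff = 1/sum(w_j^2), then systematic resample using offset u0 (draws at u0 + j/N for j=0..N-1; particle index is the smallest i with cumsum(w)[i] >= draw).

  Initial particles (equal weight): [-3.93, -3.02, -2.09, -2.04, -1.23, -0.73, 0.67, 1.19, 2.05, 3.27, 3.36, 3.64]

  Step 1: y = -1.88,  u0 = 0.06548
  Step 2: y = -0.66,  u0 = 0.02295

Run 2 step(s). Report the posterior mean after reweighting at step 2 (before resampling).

step 1: w=[0.0001, 0.0278, 0.3792, 0.3941, 0.1724, 0.0265, 0.0000, 0.0000, 0.0000, 0.0000, 0.0000, 0.0000]  mean=-1.9119  Neff=3.0276  idx=[2, 2, 2, 2, 2, 3, 3, 3, 3, 4, 4, 5]
step 2: w=[0.0066, 0.0066, 0.0066, 0.0066, 0.0066, 0.0088, 0.0088, 0.0088, 0.0088, 0.2361, 0.2361, 0.4597]  mean=-1.0569  Neff=3.0924  idx=[3, 9, 9, 9, 10, 10, 10, 11, 11, 11, 11, 11]

post_mean = -1.0569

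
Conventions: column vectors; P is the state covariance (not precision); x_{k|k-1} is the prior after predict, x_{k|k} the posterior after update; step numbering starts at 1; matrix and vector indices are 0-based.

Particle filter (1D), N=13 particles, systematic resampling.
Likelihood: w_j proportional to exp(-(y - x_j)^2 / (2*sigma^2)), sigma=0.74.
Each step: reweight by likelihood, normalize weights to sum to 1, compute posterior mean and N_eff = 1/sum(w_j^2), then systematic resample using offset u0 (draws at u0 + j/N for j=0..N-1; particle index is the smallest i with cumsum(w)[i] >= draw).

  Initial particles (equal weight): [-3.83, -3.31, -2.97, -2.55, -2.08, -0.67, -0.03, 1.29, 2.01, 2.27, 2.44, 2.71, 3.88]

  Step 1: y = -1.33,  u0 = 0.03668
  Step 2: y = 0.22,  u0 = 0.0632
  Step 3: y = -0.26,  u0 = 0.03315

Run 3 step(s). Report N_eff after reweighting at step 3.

N_eff = 12.9682

step 1: w=[0.0018, 0.0150, 0.0461, 0.1381, 0.3217, 0.3613, 0.1149, 0.0010, 0.0000, 0.0000, 0.0000, 0.0000, 0.0000]  mean=-1.4591  Neff=3.7222  idx=[2, 3, 3, 4, 4, 4, 4, 5, 5, 5, 5, 5, 6]
step 2: w=[0.0000, 0.0003, 0.0003, 0.0023, 0.0023, 0.0023, 0.0023, 0.1425, 0.1425, 0.1425, 0.1425, 0.1425, 0.2775]  mean=-0.5067  Neff=5.6002  idx=[7, 7, 8, 8, 9, 10, 10, 11, 11, 12, 12, 12, 12]
step 3: w=[0.0744, 0.0744, 0.0744, 0.0744, 0.0744, 0.0744, 0.0744, 0.0744, 0.0744, 0.0826, 0.0826, 0.0826, 0.0826]  mean=-0.4585  Neff=12.9682  idx=[0, 1, 2, 3, 4, 5, 6, 7, 8, 9, 10, 11, 12]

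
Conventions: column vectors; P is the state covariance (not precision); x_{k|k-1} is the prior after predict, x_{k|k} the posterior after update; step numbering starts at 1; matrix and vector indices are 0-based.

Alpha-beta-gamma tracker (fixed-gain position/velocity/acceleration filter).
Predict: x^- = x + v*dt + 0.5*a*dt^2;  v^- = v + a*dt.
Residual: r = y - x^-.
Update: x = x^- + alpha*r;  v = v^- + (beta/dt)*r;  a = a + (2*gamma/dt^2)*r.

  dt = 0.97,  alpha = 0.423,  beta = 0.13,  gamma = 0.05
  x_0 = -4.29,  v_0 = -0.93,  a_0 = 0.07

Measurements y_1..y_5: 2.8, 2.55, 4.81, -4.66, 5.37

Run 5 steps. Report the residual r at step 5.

resid = 0.0234

step 1: x_pred=-5.1592  r=7.9592  x^+=-1.7924  v^+=0.2046  a^+=0.9159
step 2: x_pred=-1.1631  r=3.7131  x^+=0.4075  v^+=1.5907  a^+=1.3105
step 3: x_pred=2.5670  r=2.2430  x^+=3.5158  v^+=3.1625  a^+=1.5489
step 4: x_pred=7.3121  r=-11.9721  x^+=2.2479  v^+=3.0604  a^+=0.2765
step 5: x_pred=5.3466  r=0.0234  x^+=5.3565  v^+=3.3318  a^+=0.2790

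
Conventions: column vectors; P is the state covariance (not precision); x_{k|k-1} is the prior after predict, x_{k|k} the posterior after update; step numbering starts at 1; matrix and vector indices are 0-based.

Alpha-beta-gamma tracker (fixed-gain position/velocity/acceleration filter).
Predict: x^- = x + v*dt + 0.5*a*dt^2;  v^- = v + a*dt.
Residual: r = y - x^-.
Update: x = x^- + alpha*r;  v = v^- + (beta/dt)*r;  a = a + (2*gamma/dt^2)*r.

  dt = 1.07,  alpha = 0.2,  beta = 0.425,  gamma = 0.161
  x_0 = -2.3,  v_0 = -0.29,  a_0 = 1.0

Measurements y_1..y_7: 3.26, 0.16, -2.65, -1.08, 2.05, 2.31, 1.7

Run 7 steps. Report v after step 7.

step 1: x_pred=-2.0378  r=5.2978  x^+=-0.9783  v^+=2.8843  a^+=2.4900
step 2: x_pred=3.5333  r=-3.3733  x^+=2.8586  v^+=4.2087  a^+=1.5413
step 3: x_pred=8.2443  r=-10.8943  x^+=6.0654  v^+=1.5307  a^+=-1.5227
step 4: x_pred=6.8316  r=-7.9116  x^+=5.2493  v^+=-3.2411  a^+=-3.7478
step 5: x_pred=-0.3641  r=2.4141  x^+=0.1187  v^+=-6.2924  a^+=-3.0689
step 6: x_pred=-8.3709  r=10.6809  x^+=-6.2347  v^+=-5.3337  a^+=-0.0649
step 7: x_pred=-11.9789  r=13.6789  x^+=-9.2431  v^+=0.0301  a^+=3.7822

v_post = 0.0301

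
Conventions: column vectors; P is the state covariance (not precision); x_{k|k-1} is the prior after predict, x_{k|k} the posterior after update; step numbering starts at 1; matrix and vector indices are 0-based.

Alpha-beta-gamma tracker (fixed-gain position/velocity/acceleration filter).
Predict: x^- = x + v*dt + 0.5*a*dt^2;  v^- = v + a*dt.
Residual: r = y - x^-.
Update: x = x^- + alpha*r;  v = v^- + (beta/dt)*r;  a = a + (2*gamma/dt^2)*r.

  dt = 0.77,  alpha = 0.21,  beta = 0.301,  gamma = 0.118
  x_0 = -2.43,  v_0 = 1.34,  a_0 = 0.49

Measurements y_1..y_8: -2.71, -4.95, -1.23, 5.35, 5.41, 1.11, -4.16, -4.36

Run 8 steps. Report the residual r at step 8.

step 1: x_pred=-1.2529  r=-1.4571  x^+=-1.5589  v^+=1.1477  a^+=-0.0900
step 2: x_pred=-0.7018  r=-4.2482  x^+=-1.5940  v^+=-0.5822  a^+=-1.7809
step 3: x_pred=-2.5702  r=1.3402  x^+=-2.2888  v^+=-1.4296  a^+=-1.2475
step 4: x_pred=-3.7594  r=9.1094  x^+=-1.8464  v^+=1.1708  a^+=2.3785
step 5: x_pred=-0.2398  r=5.6498  x^+=0.9467  v^+=5.2108  a^+=4.6273
step 6: x_pred=6.3307  r=-5.2207  x^+=5.2344  v^+=6.7330  a^+=2.5493
step 7: x_pred=11.1745  r=-15.3345  x^+=7.9542  v^+=2.7015  a^+=-3.5545
step 8: x_pred=8.9807  r=-13.3407  x^+=6.1791  v^+=-5.2505  a^+=-8.8647

resid = -13.3407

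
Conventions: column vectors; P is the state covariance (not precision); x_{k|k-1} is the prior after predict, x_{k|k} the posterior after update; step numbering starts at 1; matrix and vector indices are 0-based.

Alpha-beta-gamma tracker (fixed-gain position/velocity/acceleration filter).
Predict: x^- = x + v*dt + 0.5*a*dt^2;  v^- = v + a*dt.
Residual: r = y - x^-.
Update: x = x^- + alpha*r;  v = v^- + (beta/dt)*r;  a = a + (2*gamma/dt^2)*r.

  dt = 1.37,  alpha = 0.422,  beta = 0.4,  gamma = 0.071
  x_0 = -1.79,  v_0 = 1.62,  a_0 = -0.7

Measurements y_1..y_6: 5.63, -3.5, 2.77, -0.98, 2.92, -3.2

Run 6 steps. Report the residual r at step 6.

resid = -0.6188

step 1: x_pred=-0.2275  r=5.8575  x^+=2.2444  v^+=2.3712  a^+=-0.2568
step 2: x_pred=5.2519  r=-8.7519  x^+=1.5586  v^+=-0.5359  a^+=-0.9190
step 3: x_pred=-0.0381  r=2.8081  x^+=1.1469  v^+=-0.9751  a^+=-0.7065
step 4: x_pred=-0.8520  r=-0.1280  x^+=-0.9060  v^+=-1.9804  a^+=-0.7162
step 5: x_pred=-4.2913  r=7.2113  x^+=-1.2481  v^+=-0.8561  a^+=-0.1706
step 6: x_pred=-2.5812  r=-0.6188  x^+=-2.8423  v^+=-1.2706  a^+=-0.2175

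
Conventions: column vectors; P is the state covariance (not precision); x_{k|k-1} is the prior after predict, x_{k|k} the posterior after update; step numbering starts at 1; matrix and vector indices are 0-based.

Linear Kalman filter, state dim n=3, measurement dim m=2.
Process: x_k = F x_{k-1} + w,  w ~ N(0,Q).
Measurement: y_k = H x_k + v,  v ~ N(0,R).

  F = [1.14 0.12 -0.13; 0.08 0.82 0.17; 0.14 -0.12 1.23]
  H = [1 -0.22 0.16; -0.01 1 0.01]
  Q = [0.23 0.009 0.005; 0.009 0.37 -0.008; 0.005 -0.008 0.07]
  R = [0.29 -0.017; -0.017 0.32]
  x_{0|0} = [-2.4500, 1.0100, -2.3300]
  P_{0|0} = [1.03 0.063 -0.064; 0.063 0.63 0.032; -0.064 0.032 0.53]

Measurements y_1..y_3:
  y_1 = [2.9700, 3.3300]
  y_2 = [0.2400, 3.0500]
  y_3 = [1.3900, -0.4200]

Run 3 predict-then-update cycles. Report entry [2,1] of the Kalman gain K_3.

step 1: x^-=[-2.3689, 0.2361, -3.3301]  P^-=[1.6218 0.1982 -0.0153; 0.1982 0.8310 0.0828; -0.0153 0.0828 0.8675]  S=[1.8763 -0.0031; -0.0031 1.1489]  K=[0.8401 0.1605; 0.0164 0.7223; 0.0562 0.0799]  nu=[5.9237, 3.1035]  x^+=[3.1056, 2.5752, -2.7491]  P^+=[0.2689 0.0410 -0.1185; 0.0410 0.2311 0.0149; -0.1185 0.0149 0.8543]
step 2: x^-=[4.2068, 1.8928, -3.2556]  P^-=[0.6430 0.0531 -0.2584; 0.0531 0.5581 0.1554; -0.2584 0.1554 1.3244]  S=[0.8770 -0.0686; -0.0686 0.8804]  K=[0.6808 0.1030; -0.0015 0.6350; -0.0773 0.1885]  nu=[-3.0295, 1.2319]  x^+=[2.2711, 2.6795, -2.7892]  P^+=[0.2368 0.0260 -0.2211; 0.0260 0.2030 0.0466; -0.2211 0.0466 1.2859]
step 3: x^-=[3.2732, 1.9047, -3.4343]  P^-=[0.6336 0.0021 -0.4673; 0.0021 0.5556 0.2653; -0.4673 0.2653 1.9322]  S=[0.8308 -0.1024; -0.1024 0.8812]  K=[0.6806 0.0690; -0.0156 0.6316; -0.2233 0.3023]  nu=[-0.9147, -2.2577]  x^+=[2.4949, 0.4930, -3.9126]  P^+=[0.2542 0.0165 -0.3399; 0.0165 0.2018 0.0792; -0.3399 0.0792 1.7964]

K[2,1] = 0.3023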